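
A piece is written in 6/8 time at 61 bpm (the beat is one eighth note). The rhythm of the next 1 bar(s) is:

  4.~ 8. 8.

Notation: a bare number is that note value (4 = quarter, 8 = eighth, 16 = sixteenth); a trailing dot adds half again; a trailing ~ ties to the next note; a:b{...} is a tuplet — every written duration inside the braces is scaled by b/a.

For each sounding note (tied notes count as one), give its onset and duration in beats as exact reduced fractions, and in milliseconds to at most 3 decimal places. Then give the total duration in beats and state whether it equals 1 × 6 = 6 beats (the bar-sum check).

1) 0.0ms=0b +4426.23ms=9/2b
2) 4426.23ms=9/2b +1475.41ms=3/2b
Σ=6b of 6 (61bpm 6/8) — PASS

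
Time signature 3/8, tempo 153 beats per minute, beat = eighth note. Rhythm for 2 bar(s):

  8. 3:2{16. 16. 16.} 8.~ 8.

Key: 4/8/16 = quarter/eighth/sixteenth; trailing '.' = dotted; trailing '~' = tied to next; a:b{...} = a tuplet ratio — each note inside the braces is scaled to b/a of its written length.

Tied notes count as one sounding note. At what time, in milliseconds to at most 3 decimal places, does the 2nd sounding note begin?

note 2 onset = 3/2b = 588.235ms

1. 0.0ms @ 0 + 588.235ms (3/2)
2. 588.235ms @ 3/2 + 196.078ms (1/2)
3. 784.314ms @ 2 + 196.078ms (1/2)
4. 980.392ms @ 5/2 + 196.078ms (1/2)
5. 1176.471ms @ 3 + 1176.471ms (3)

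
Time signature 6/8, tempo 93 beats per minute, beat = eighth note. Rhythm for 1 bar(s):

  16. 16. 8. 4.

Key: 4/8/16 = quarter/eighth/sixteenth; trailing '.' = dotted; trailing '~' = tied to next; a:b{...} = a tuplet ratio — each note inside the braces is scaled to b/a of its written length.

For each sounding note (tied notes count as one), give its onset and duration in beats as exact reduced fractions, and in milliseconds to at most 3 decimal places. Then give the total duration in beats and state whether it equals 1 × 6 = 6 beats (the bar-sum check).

1) 0.0ms=0b +483.871ms=3/4b
2) 483.871ms=3/4b +483.871ms=3/4b
3) 967.742ms=3/2b +967.742ms=3/2b
4) 1935.484ms=3b +1935.484ms=3b
Σ=6b of 6 (93bpm 6/8) — PASS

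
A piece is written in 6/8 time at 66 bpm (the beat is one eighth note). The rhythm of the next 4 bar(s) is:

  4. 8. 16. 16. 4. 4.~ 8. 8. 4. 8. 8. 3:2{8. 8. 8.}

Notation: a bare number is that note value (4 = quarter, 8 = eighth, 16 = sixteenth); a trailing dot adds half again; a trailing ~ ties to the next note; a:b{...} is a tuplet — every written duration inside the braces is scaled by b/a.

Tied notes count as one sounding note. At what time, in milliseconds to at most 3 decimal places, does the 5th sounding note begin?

note 5 onset = 6b = 5454.545ms

1. 0.0ms @ 0 + 2727.273ms (3)
2. 2727.273ms @ 3 + 1363.636ms (3/2)
3. 4090.909ms @ 9/2 + 681.818ms (3/4)
4. 4772.727ms @ 21/4 + 681.818ms (3/4)
5. 5454.545ms @ 6 + 2727.273ms (3)
6. 8181.818ms @ 9 + 4090.909ms (9/2)
7. 12272.727ms @ 27/2 + 1363.636ms (3/2)
8. 13636.364ms @ 15 + 2727.273ms (3)
9. 16363.636ms @ 18 + 1363.636ms (3/2)
10. 17727.273ms @ 39/2 + 1363.636ms (3/2)
11. 19090.909ms @ 21 + 909.091ms (1)
12. 20000.0ms @ 22 + 909.091ms (1)
13. 20909.091ms @ 23 + 909.091ms (1)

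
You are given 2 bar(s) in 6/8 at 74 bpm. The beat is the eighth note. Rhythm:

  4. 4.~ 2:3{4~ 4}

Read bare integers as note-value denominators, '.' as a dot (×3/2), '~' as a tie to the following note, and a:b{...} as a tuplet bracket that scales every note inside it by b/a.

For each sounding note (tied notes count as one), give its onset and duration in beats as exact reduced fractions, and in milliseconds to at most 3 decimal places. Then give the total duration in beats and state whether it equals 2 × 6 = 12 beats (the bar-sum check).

1) 0.0ms=0b +2432.432ms=3b
2) 2432.432ms=3b +7297.297ms=9b
Σ=12b of 12 (74bpm 6/8) — PASS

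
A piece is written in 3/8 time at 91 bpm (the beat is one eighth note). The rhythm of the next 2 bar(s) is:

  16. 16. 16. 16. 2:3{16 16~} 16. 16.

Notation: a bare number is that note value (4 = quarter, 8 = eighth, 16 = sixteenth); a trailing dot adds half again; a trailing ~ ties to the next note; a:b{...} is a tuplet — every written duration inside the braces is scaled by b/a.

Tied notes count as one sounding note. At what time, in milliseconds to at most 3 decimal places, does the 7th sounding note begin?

1. 0.0ms @ 0 + 494.505ms (3/4)
2. 494.505ms @ 3/4 + 494.505ms (3/4)
3. 989.011ms @ 3/2 + 494.505ms (3/4)
4. 1483.516ms @ 9/4 + 494.505ms (3/4)
5. 1978.022ms @ 3 + 494.505ms (3/4)
6. 2472.527ms @ 15/4 + 989.011ms (3/2)
7. 3461.538ms @ 21/4 + 494.505ms (3/4)

note 7 onset = 21/4b = 3461.538ms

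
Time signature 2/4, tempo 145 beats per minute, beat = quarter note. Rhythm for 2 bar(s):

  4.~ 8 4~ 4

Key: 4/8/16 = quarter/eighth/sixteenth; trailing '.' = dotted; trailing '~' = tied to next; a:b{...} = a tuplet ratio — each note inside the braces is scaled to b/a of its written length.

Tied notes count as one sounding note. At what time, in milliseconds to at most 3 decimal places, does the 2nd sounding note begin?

note 2 onset = 2b = 827.586ms

1. 0.0ms @ 0 + 827.586ms (2)
2. 827.586ms @ 2 + 827.586ms (2)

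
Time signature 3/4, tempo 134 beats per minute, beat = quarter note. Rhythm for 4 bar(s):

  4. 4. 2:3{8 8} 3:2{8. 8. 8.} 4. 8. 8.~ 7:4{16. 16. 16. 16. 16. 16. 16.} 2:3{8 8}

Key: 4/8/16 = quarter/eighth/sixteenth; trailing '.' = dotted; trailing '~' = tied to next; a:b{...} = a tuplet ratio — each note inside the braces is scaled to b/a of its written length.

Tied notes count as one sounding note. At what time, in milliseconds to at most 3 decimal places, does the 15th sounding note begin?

note 15 onset = 141/14b = 4509.595ms

1. 0.0ms @ 0 + 671.642ms (3/2)
2. 671.642ms @ 3/2 + 671.642ms (3/2)
3. 1343.284ms @ 3 + 335.821ms (3/4)
4. 1679.104ms @ 15/4 + 335.821ms (3/4)
5. 2014.925ms @ 9/2 + 223.881ms (1/2)
6. 2238.806ms @ 5 + 223.881ms (1/2)
7. 2462.687ms @ 11/2 + 223.881ms (1/2)
8. 2686.567ms @ 6 + 671.642ms (3/2)
9. 3358.209ms @ 15/2 + 335.821ms (3/4)
10. 3694.03ms @ 33/4 + 431.77ms (27/28)
11. 4125.8ms @ 129/14 + 95.949ms (3/14)
12. 4221.748ms @ 66/7 + 95.949ms (3/14)
13. 4317.697ms @ 135/14 + 95.949ms (3/14)
14. 4413.646ms @ 69/7 + 95.949ms (3/14)
15. 4509.595ms @ 141/14 + 95.949ms (3/14)
16. 4605.544ms @ 72/7 + 95.949ms (3/14)
17. 4701.493ms @ 21/2 + 335.821ms (3/4)
18. 5037.313ms @ 45/4 + 335.821ms (3/4)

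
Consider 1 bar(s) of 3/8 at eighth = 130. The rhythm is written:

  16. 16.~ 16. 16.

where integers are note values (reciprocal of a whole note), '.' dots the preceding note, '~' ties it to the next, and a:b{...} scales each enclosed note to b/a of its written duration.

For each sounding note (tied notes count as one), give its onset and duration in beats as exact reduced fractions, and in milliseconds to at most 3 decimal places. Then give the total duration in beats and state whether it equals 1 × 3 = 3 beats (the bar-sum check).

1) 0.0ms=0b +346.154ms=3/4b
2) 346.154ms=3/4b +692.308ms=3/2b
3) 1038.462ms=9/4b +346.154ms=3/4b
Σ=3b of 3 (130bpm 3/8) — PASS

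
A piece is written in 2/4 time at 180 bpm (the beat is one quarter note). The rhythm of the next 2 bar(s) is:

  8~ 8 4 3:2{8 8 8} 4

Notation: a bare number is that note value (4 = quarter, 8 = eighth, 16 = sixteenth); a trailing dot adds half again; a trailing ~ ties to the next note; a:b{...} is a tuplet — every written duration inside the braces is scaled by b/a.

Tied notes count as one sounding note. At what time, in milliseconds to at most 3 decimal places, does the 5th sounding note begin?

1. 0.0ms @ 0 + 333.333ms (1)
2. 333.333ms @ 1 + 333.333ms (1)
3. 666.667ms @ 2 + 111.111ms (1/3)
4. 777.778ms @ 7/3 + 111.111ms (1/3)
5. 888.889ms @ 8/3 + 111.111ms (1/3)
6. 1000.0ms @ 3 + 333.333ms (1)

note 5 onset = 8/3b = 888.889ms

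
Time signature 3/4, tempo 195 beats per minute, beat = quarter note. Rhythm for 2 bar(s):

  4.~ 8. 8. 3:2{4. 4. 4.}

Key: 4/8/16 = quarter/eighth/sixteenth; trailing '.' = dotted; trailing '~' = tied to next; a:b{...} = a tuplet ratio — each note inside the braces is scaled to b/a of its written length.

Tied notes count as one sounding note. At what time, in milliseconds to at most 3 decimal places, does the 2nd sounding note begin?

1. 0.0ms @ 0 + 692.308ms (9/4)
2. 692.308ms @ 9/4 + 230.769ms (3/4)
3. 923.077ms @ 3 + 307.692ms (1)
4. 1230.769ms @ 4 + 307.692ms (1)
5. 1538.462ms @ 5 + 307.692ms (1)

note 2 onset = 9/4b = 692.308ms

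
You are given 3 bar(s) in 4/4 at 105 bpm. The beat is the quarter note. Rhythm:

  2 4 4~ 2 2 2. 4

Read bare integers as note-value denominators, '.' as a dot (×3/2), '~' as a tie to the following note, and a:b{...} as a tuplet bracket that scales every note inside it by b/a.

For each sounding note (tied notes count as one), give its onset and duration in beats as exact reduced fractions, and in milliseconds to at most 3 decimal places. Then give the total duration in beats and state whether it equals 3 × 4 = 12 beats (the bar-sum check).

1) 0.0ms=0b +1142.857ms=2b
2) 1142.857ms=2b +571.429ms=1b
3) 1714.286ms=3b +1714.286ms=3b
4) 3428.571ms=6b +1142.857ms=2b
5) 4571.429ms=8b +1714.286ms=3b
6) 6285.714ms=11b +571.429ms=1b
Σ=12b of 12 (105bpm 4/4) — PASS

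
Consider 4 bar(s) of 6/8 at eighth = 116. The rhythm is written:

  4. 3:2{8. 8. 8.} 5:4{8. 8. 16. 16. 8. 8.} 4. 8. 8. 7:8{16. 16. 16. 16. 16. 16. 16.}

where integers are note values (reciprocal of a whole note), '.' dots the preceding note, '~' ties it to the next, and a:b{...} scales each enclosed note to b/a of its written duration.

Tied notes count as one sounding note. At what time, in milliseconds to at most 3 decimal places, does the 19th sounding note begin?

1. 0.0ms @ 0 + 1551.724ms (3)
2. 1551.724ms @ 3 + 517.241ms (1)
3. 2068.966ms @ 4 + 517.241ms (1)
4. 2586.207ms @ 5 + 517.241ms (1)
5. 3103.448ms @ 6 + 620.69ms (6/5)
6. 3724.138ms @ 36/5 + 620.69ms (6/5)
7. 4344.828ms @ 42/5 + 310.345ms (3/5)
8. 4655.172ms @ 9 + 310.345ms (3/5)
9. 4965.517ms @ 48/5 + 620.69ms (6/5)
10. 5586.207ms @ 54/5 + 620.69ms (6/5)
11. 6206.897ms @ 12 + 1551.724ms (3)
12. 7758.621ms @ 15 + 775.862ms (3/2)
13. 8534.483ms @ 33/2 + 775.862ms (3/2)
14. 9310.345ms @ 18 + 443.35ms (6/7)
15. 9753.695ms @ 132/7 + 443.35ms (6/7)
16. 10197.044ms @ 138/7 + 443.35ms (6/7)
17. 10640.394ms @ 144/7 + 443.35ms (6/7)
18. 11083.744ms @ 150/7 + 443.35ms (6/7)
19. 11527.094ms @ 156/7 + 443.35ms (6/7)
20. 11970.443ms @ 162/7 + 443.35ms (6/7)

note 19 onset = 156/7b = 11527.094ms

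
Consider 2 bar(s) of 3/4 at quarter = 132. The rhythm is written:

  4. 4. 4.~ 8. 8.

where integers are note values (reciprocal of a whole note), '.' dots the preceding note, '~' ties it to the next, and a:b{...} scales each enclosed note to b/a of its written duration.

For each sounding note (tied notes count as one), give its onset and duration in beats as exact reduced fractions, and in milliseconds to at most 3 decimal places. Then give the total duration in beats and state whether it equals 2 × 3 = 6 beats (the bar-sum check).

1) 0.0ms=0b +681.818ms=3/2b
2) 681.818ms=3/2b +681.818ms=3/2b
3) 1363.636ms=3b +1022.727ms=9/4b
4) 2386.364ms=21/4b +340.909ms=3/4b
Σ=6b of 6 (132bpm 3/4) — PASS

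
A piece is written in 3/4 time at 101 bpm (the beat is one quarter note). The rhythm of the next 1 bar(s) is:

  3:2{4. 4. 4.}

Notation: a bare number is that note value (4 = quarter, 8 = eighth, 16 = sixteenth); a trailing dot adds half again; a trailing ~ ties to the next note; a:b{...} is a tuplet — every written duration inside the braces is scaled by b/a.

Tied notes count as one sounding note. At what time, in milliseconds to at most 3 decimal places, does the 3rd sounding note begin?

1. 0.0ms @ 0 + 594.059ms (1)
2. 594.059ms @ 1 + 594.059ms (1)
3. 1188.119ms @ 2 + 594.059ms (1)

note 3 onset = 2b = 1188.119ms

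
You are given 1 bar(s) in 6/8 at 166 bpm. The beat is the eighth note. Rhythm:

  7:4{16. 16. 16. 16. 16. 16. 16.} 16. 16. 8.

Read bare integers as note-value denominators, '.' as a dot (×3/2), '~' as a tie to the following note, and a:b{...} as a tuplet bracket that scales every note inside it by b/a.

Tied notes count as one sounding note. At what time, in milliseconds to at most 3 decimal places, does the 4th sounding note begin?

note 4 onset = 9/7b = 464.716ms

1. 0.0ms @ 0 + 154.905ms (3/7)
2. 154.905ms @ 3/7 + 154.905ms (3/7)
3. 309.811ms @ 6/7 + 154.905ms (3/7)
4. 464.716ms @ 9/7 + 154.905ms (3/7)
5. 619.621ms @ 12/7 + 154.905ms (3/7)
6. 774.527ms @ 15/7 + 154.905ms (3/7)
7. 929.432ms @ 18/7 + 154.905ms (3/7)
8. 1084.337ms @ 3 + 271.084ms (3/4)
9. 1355.422ms @ 15/4 + 271.084ms (3/4)
10. 1626.506ms @ 9/2 + 542.169ms (3/2)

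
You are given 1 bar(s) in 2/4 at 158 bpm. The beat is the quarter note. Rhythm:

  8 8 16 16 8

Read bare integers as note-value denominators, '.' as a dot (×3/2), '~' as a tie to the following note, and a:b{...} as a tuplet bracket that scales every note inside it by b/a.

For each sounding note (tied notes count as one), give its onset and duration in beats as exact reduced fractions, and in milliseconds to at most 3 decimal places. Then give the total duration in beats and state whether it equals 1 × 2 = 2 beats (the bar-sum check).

1) 0.0ms=0b +189.873ms=1/2b
2) 189.873ms=1/2b +189.873ms=1/2b
3) 379.747ms=1b +94.937ms=1/4b
4) 474.684ms=5/4b +94.937ms=1/4b
5) 569.62ms=3/2b +189.873ms=1/2b
Σ=2b of 2 (158bpm 2/4) — PASS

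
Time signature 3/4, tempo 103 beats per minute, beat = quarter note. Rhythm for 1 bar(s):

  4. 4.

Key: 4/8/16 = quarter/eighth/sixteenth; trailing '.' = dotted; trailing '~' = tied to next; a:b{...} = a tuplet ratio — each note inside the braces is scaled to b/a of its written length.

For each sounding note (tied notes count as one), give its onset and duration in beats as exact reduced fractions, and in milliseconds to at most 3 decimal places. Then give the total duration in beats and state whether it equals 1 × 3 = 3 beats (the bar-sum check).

1) 0.0ms=0b +873.786ms=3/2b
2) 873.786ms=3/2b +873.786ms=3/2b
Σ=3b of 3 (103bpm 3/4) — PASS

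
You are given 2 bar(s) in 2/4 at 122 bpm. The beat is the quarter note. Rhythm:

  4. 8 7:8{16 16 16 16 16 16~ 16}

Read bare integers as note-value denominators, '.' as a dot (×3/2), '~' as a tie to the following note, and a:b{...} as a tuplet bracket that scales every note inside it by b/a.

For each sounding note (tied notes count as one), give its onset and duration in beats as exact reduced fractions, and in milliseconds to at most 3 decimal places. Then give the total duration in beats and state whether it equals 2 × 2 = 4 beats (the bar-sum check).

1) 0.0ms=0b +737.705ms=3/2b
2) 737.705ms=3/2b +245.902ms=1/2b
3) 983.607ms=2b +140.515ms=2/7b
4) 1124.122ms=16/7b +140.515ms=2/7b
5) 1264.637ms=18/7b +140.515ms=2/7b
6) 1405.152ms=20/7b +140.515ms=2/7b
7) 1545.667ms=22/7b +140.515ms=2/7b
8) 1686.183ms=24/7b +281.03ms=4/7b
Σ=4b of 4 (122bpm 2/4) — PASS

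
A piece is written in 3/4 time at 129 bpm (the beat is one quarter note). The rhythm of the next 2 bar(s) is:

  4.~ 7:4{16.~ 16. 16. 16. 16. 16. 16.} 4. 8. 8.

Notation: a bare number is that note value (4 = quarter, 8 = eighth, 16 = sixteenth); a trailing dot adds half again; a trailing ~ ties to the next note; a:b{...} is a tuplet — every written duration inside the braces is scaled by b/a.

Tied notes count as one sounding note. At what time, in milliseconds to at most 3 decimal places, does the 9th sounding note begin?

1. 0.0ms @ 0 + 897.01ms (27/14)
2. 897.01ms @ 27/14 + 99.668ms (3/14)
3. 996.678ms @ 15/7 + 99.668ms (3/14)
4. 1096.346ms @ 33/14 + 99.668ms (3/14)
5. 1196.013ms @ 18/7 + 99.668ms (3/14)
6. 1295.681ms @ 39/14 + 99.668ms (3/14)
7. 1395.349ms @ 3 + 697.674ms (3/2)
8. 2093.023ms @ 9/2 + 348.837ms (3/4)
9. 2441.86ms @ 21/4 + 348.837ms (3/4)

note 9 onset = 21/4b = 2441.86ms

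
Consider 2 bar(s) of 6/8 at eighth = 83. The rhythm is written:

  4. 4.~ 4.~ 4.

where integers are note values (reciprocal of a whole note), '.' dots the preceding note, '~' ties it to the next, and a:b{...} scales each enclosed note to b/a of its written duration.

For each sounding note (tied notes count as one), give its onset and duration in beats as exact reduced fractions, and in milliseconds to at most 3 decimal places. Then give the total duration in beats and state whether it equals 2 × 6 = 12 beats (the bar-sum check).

1) 0.0ms=0b +2168.675ms=3b
2) 2168.675ms=3b +6506.024ms=9b
Σ=12b of 12 (83bpm 6/8) — PASS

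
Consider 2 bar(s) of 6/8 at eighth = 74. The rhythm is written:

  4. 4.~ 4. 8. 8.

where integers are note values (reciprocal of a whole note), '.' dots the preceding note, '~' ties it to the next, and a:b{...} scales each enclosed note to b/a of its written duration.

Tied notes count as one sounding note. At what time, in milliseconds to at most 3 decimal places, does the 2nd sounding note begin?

note 2 onset = 3b = 2432.432ms

1. 0.0ms @ 0 + 2432.432ms (3)
2. 2432.432ms @ 3 + 4864.865ms (6)
3. 7297.297ms @ 9 + 1216.216ms (3/2)
4. 8513.514ms @ 21/2 + 1216.216ms (3/2)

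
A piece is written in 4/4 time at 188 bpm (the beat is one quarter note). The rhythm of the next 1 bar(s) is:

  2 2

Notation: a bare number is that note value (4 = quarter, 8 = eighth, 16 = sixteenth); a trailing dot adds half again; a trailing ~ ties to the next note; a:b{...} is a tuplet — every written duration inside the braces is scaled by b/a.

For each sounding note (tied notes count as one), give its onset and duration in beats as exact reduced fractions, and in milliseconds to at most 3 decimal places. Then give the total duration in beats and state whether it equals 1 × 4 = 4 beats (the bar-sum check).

1) 0.0ms=0b +638.298ms=2b
2) 638.298ms=2b +638.298ms=2b
Σ=4b of 4 (188bpm 4/4) — PASS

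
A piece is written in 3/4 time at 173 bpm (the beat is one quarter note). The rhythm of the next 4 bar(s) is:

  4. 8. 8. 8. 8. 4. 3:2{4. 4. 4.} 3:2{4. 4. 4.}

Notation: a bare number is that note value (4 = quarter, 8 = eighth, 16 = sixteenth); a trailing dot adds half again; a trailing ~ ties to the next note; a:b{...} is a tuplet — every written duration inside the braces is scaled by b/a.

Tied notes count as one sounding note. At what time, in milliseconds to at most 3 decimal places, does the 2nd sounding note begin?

note 2 onset = 3/2b = 520.231ms

1. 0.0ms @ 0 + 520.231ms (3/2)
2. 520.231ms @ 3/2 + 260.116ms (3/4)
3. 780.347ms @ 9/4 + 260.116ms (3/4)
4. 1040.462ms @ 3 + 260.116ms (3/4)
5. 1300.578ms @ 15/4 + 260.116ms (3/4)
6. 1560.694ms @ 9/2 + 520.231ms (3/2)
7. 2080.925ms @ 6 + 346.821ms (1)
8. 2427.746ms @ 7 + 346.821ms (1)
9. 2774.566ms @ 8 + 346.821ms (1)
10. 3121.387ms @ 9 + 346.821ms (1)
11. 3468.208ms @ 10 + 346.821ms (1)
12. 3815.029ms @ 11 + 346.821ms (1)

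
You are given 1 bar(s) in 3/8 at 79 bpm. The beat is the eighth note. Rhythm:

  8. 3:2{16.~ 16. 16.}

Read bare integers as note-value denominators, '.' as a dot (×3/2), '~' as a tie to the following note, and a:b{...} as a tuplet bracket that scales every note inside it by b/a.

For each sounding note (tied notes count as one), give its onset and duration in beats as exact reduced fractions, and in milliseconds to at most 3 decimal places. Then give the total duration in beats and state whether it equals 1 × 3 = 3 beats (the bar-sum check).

1) 0.0ms=0b +1139.241ms=3/2b
2) 1139.241ms=3/2b +759.494ms=1b
3) 1898.734ms=5/2b +379.747ms=1/2b
Σ=3b of 3 (79bpm 3/8) — PASS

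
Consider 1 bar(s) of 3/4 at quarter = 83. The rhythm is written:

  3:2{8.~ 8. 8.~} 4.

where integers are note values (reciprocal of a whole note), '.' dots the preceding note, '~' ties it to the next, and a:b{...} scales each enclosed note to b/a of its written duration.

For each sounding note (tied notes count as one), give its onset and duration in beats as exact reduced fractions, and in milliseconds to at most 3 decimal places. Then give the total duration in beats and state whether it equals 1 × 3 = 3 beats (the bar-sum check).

1) 0.0ms=0b +722.892ms=1b
2) 722.892ms=1b +1445.783ms=2b
Σ=3b of 3 (83bpm 3/4) — PASS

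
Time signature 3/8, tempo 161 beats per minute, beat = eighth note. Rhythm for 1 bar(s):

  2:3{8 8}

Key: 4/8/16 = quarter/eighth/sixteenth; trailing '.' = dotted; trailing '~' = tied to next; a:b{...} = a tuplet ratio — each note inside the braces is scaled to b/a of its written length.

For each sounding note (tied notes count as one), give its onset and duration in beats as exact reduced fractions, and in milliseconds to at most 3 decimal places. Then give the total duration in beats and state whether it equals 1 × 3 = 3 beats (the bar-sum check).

1) 0.0ms=0b +559.006ms=3/2b
2) 559.006ms=3/2b +559.006ms=3/2b
Σ=3b of 3 (161bpm 3/8) — PASS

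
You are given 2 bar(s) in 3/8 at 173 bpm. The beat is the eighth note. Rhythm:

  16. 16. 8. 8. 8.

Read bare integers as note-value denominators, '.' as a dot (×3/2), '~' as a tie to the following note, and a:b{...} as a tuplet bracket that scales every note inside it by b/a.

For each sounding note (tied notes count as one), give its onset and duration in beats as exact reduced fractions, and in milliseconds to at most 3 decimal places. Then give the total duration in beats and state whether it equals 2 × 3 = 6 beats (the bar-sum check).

1) 0.0ms=0b +260.116ms=3/4b
2) 260.116ms=3/4b +260.116ms=3/4b
3) 520.231ms=3/2b +520.231ms=3/2b
4) 1040.462ms=3b +520.231ms=3/2b
5) 1560.694ms=9/2b +520.231ms=3/2b
Σ=6b of 6 (173bpm 3/8) — PASS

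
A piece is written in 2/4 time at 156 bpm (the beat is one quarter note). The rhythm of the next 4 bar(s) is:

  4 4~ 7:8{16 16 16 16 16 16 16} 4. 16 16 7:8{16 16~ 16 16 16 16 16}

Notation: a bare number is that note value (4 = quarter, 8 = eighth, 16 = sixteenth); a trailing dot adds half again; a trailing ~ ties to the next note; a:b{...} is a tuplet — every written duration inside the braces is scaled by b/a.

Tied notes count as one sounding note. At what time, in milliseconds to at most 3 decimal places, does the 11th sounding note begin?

note 11 onset = 23/4b = 2211.538ms

1. 0.0ms @ 0 + 384.615ms (1)
2. 384.615ms @ 1 + 494.505ms (9/7)
3. 879.121ms @ 16/7 + 109.89ms (2/7)
4. 989.011ms @ 18/7 + 109.89ms (2/7)
5. 1098.901ms @ 20/7 + 109.89ms (2/7)
6. 1208.791ms @ 22/7 + 109.89ms (2/7)
7. 1318.681ms @ 24/7 + 109.89ms (2/7)
8. 1428.571ms @ 26/7 + 109.89ms (2/7)
9. 1538.462ms @ 4 + 576.923ms (3/2)
10. 2115.385ms @ 11/2 + 96.154ms (1/4)
11. 2211.538ms @ 23/4 + 96.154ms (1/4)
12. 2307.692ms @ 6 + 109.89ms (2/7)
13. 2417.582ms @ 44/7 + 219.78ms (4/7)
14. 2637.363ms @ 48/7 + 109.89ms (2/7)
15. 2747.253ms @ 50/7 + 109.89ms (2/7)
16. 2857.143ms @ 52/7 + 109.89ms (2/7)
17. 2967.033ms @ 54/7 + 109.89ms (2/7)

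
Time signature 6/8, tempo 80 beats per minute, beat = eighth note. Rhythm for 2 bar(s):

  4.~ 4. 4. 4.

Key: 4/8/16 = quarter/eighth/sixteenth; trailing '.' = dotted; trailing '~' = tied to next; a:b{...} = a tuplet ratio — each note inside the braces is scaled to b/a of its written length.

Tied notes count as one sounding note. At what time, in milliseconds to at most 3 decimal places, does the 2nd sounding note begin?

note 2 onset = 6b = 4500.0ms

1. 0.0ms @ 0 + 4500.0ms (6)
2. 4500.0ms @ 6 + 2250.0ms (3)
3. 6750.0ms @ 9 + 2250.0ms (3)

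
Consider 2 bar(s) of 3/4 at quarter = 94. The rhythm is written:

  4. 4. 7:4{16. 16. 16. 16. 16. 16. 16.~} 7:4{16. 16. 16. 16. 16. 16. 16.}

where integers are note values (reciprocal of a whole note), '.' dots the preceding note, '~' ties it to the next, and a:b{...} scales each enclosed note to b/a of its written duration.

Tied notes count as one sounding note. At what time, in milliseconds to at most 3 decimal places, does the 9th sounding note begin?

1. 0.0ms @ 0 + 957.447ms (3/2)
2. 957.447ms @ 3/2 + 957.447ms (3/2)
3. 1914.894ms @ 3 + 136.778ms (3/14)
4. 2051.672ms @ 45/14 + 136.778ms (3/14)
5. 2188.45ms @ 24/7 + 136.778ms (3/14)
6. 2325.228ms @ 51/14 + 136.778ms (3/14)
7. 2462.006ms @ 27/7 + 136.778ms (3/14)
8. 2598.784ms @ 57/14 + 136.778ms (3/14)
9. 2735.562ms @ 30/7 + 273.556ms (3/7)
10. 3009.119ms @ 33/7 + 136.778ms (3/14)
11. 3145.897ms @ 69/14 + 136.778ms (3/14)
12. 3282.675ms @ 36/7 + 136.778ms (3/14)
13. 3419.453ms @ 75/14 + 136.778ms (3/14)
14. 3556.231ms @ 39/7 + 136.778ms (3/14)
15. 3693.009ms @ 81/14 + 136.778ms (3/14)

note 9 onset = 30/7b = 2735.562ms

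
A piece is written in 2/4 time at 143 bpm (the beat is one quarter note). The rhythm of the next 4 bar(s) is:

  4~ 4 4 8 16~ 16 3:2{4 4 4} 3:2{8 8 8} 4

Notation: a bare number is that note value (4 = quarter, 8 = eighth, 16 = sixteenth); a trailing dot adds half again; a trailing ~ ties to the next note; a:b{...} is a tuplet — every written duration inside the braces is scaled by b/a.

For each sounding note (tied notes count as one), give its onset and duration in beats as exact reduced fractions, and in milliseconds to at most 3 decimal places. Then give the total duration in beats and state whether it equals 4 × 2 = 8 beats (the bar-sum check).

1) 0.0ms=0b +839.161ms=2b
2) 839.161ms=2b +419.58ms=1b
3) 1258.741ms=3b +209.79ms=1/2b
4) 1468.531ms=7/2b +209.79ms=1/2b
5) 1678.322ms=4b +279.72ms=2/3b
6) 1958.042ms=14/3b +279.72ms=2/3b
7) 2237.762ms=16/3b +279.72ms=2/3b
8) 2517.483ms=6b +139.86ms=1/3b
9) 2657.343ms=19/3b +139.86ms=1/3b
10) 2797.203ms=20/3b +139.86ms=1/3b
11) 2937.063ms=7b +419.58ms=1b
Σ=8b of 8 (143bpm 2/4) — PASS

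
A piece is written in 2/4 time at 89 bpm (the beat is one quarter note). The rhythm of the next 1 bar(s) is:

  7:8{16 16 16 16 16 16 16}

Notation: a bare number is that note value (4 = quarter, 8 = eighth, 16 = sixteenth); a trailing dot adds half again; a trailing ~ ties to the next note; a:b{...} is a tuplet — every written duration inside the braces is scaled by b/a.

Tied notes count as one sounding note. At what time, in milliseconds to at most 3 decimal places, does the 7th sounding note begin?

1. 0.0ms @ 0 + 192.616ms (2/7)
2. 192.616ms @ 2/7 + 192.616ms (2/7)
3. 385.233ms @ 4/7 + 192.616ms (2/7)
4. 577.849ms @ 6/7 + 192.616ms (2/7)
5. 770.465ms @ 8/7 + 192.616ms (2/7)
6. 963.082ms @ 10/7 + 192.616ms (2/7)
7. 1155.698ms @ 12/7 + 192.616ms (2/7)

note 7 onset = 12/7b = 1155.698ms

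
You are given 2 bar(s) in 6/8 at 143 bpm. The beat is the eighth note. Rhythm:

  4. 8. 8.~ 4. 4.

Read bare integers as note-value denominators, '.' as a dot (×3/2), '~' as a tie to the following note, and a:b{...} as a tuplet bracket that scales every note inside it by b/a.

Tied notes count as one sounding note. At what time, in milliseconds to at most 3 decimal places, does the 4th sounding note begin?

1. 0.0ms @ 0 + 1258.741ms (3)
2. 1258.741ms @ 3 + 629.371ms (3/2)
3. 1888.112ms @ 9/2 + 1888.112ms (9/2)
4. 3776.224ms @ 9 + 1258.741ms (3)

note 4 onset = 9b = 3776.224ms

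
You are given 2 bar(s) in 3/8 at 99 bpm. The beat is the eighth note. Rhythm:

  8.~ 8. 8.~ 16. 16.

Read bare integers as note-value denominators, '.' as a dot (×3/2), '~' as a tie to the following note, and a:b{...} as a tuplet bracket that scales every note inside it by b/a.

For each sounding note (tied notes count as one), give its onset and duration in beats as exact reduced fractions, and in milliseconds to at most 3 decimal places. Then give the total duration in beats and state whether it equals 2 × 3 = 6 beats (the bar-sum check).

1) 0.0ms=0b +1818.182ms=3b
2) 1818.182ms=3b +1363.636ms=9/4b
3) 3181.818ms=21/4b +454.545ms=3/4b
Σ=6b of 6 (99bpm 3/8) — PASS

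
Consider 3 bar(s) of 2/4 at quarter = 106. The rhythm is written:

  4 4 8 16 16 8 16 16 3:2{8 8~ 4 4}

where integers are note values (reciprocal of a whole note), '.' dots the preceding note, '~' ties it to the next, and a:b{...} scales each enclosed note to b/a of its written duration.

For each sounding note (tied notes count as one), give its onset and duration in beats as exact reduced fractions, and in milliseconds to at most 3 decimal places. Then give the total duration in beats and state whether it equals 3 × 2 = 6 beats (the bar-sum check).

1) 0.0ms=0b +566.038ms=1b
2) 566.038ms=1b +566.038ms=1b
3) 1132.075ms=2b +283.019ms=1/2b
4) 1415.094ms=5/2b +141.509ms=1/4b
5) 1556.604ms=11/4b +141.509ms=1/4b
6) 1698.113ms=3b +283.019ms=1/2b
7) 1981.132ms=7/2b +141.509ms=1/4b
8) 2122.642ms=15/4b +141.509ms=1/4b
9) 2264.151ms=4b +188.679ms=1/3b
10) 2452.83ms=13/3b +566.038ms=1b
11) 3018.868ms=16/3b +377.358ms=2/3b
Σ=6b of 6 (106bpm 2/4) — PASS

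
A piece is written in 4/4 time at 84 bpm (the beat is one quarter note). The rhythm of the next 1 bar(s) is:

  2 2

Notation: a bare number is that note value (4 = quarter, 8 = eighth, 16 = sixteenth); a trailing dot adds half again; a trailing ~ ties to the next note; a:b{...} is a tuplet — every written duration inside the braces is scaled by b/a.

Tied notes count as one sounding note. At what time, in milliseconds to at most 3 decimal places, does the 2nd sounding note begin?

1. 0.0ms @ 0 + 1428.571ms (2)
2. 1428.571ms @ 2 + 1428.571ms (2)

note 2 onset = 2b = 1428.571ms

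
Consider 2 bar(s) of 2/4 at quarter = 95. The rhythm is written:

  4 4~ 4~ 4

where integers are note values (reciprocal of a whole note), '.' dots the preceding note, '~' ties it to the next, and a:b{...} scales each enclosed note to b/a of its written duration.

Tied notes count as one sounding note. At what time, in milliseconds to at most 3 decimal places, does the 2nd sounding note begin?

1. 0.0ms @ 0 + 631.579ms (1)
2. 631.579ms @ 1 + 1894.737ms (3)

note 2 onset = 1b = 631.579ms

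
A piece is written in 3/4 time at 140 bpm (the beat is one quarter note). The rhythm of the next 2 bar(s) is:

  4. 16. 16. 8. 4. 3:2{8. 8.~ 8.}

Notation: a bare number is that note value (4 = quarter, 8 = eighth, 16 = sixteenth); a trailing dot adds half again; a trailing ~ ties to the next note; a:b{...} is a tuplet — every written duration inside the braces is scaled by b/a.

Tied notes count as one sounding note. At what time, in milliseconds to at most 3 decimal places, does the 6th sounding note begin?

note 6 onset = 9/2b = 1928.571ms

1. 0.0ms @ 0 + 642.857ms (3/2)
2. 642.857ms @ 3/2 + 160.714ms (3/8)
3. 803.571ms @ 15/8 + 160.714ms (3/8)
4. 964.286ms @ 9/4 + 321.429ms (3/4)
5. 1285.714ms @ 3 + 642.857ms (3/2)
6. 1928.571ms @ 9/2 + 214.286ms (1/2)
7. 2142.857ms @ 5 + 428.571ms (1)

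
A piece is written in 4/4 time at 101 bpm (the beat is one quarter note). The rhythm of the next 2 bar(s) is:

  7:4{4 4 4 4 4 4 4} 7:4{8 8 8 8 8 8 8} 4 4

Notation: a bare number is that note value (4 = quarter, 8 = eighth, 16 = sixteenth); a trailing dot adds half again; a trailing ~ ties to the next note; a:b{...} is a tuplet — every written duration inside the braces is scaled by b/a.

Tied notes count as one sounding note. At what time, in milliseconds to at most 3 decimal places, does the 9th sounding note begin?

note 9 onset = 30/7b = 2545.969ms

1. 0.0ms @ 0 + 339.463ms (4/7)
2. 339.463ms @ 4/7 + 339.463ms (4/7)
3. 678.925ms @ 8/7 + 339.463ms (4/7)
4. 1018.388ms @ 12/7 + 339.463ms (4/7)
5. 1357.85ms @ 16/7 + 339.463ms (4/7)
6. 1697.313ms @ 20/7 + 339.463ms (4/7)
7. 2036.775ms @ 24/7 + 339.463ms (4/7)
8. 2376.238ms @ 4 + 169.731ms (2/7)
9. 2545.969ms @ 30/7 + 169.731ms (2/7)
10. 2715.7ms @ 32/7 + 169.731ms (2/7)
11. 2885.431ms @ 34/7 + 169.731ms (2/7)
12. 3055.163ms @ 36/7 + 169.731ms (2/7)
13. 3224.894ms @ 38/7 + 169.731ms (2/7)
14. 3394.625ms @ 40/7 + 169.731ms (2/7)
15. 3564.356ms @ 6 + 594.059ms (1)
16. 4158.416ms @ 7 + 594.059ms (1)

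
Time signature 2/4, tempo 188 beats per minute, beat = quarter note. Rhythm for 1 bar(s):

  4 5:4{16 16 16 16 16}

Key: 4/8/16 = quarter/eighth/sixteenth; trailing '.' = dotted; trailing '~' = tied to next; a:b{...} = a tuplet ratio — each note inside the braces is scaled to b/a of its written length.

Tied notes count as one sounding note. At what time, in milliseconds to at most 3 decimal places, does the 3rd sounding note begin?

note 3 onset = 6/5b = 382.979ms

1. 0.0ms @ 0 + 319.149ms (1)
2. 319.149ms @ 1 + 63.83ms (1/5)
3. 382.979ms @ 6/5 + 63.83ms (1/5)
4. 446.809ms @ 7/5 + 63.83ms (1/5)
5. 510.638ms @ 8/5 + 63.83ms (1/5)
6. 574.468ms @ 9/5 + 63.83ms (1/5)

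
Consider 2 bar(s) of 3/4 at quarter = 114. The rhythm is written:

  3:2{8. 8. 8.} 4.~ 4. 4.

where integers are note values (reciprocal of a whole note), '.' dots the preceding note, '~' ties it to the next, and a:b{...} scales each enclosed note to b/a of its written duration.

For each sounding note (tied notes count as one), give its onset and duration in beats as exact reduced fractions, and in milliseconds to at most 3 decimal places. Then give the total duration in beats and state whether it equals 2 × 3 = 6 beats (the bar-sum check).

1) 0.0ms=0b +263.158ms=1/2b
2) 263.158ms=1/2b +263.158ms=1/2b
3) 526.316ms=1b +263.158ms=1/2b
4) 789.474ms=3/2b +1578.947ms=3b
5) 2368.421ms=9/2b +789.474ms=3/2b
Σ=6b of 6 (114bpm 3/4) — PASS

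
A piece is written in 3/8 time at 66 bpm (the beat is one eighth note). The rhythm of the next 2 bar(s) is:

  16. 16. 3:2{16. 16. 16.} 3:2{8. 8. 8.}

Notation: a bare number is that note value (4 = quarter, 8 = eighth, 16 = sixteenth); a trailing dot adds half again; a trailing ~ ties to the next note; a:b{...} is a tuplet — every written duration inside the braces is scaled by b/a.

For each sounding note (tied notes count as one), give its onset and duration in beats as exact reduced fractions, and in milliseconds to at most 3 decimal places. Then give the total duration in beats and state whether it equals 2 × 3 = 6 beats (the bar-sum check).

1) 0.0ms=0b +681.818ms=3/4b
2) 681.818ms=3/4b +681.818ms=3/4b
3) 1363.636ms=3/2b +454.545ms=1/2b
4) 1818.182ms=2b +454.545ms=1/2b
5) 2272.727ms=5/2b +454.545ms=1/2b
6) 2727.273ms=3b +909.091ms=1b
7) 3636.364ms=4b +909.091ms=1b
8) 4545.455ms=5b +909.091ms=1b
Σ=6b of 6 (66bpm 3/8) — PASS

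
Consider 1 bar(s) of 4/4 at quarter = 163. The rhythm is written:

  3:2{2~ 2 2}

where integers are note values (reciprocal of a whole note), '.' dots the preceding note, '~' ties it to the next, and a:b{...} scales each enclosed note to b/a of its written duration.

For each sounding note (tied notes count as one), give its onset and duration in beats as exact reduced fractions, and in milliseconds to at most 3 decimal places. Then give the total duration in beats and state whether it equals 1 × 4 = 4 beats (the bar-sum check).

1) 0.0ms=0b +981.595ms=8/3b
2) 981.595ms=8/3b +490.798ms=4/3b
Σ=4b of 4 (163bpm 4/4) — PASS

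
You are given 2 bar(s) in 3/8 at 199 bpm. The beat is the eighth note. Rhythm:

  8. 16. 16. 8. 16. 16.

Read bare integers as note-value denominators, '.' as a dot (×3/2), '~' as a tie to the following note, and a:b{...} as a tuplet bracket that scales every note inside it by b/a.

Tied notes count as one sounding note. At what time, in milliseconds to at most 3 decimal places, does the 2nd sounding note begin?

note 2 onset = 3/2b = 452.261ms

1. 0.0ms @ 0 + 452.261ms (3/2)
2. 452.261ms @ 3/2 + 226.131ms (3/4)
3. 678.392ms @ 9/4 + 226.131ms (3/4)
4. 904.523ms @ 3 + 452.261ms (3/2)
5. 1356.784ms @ 9/2 + 226.131ms (3/4)
6. 1582.915ms @ 21/4 + 226.131ms (3/4)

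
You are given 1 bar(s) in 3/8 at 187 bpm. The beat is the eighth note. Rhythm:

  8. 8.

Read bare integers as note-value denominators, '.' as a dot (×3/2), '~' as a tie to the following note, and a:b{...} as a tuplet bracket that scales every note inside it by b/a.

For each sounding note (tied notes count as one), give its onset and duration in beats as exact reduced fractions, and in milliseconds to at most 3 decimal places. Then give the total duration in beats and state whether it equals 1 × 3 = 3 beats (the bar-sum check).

1) 0.0ms=0b +481.283ms=3/2b
2) 481.283ms=3/2b +481.283ms=3/2b
Σ=3b of 3 (187bpm 3/8) — PASS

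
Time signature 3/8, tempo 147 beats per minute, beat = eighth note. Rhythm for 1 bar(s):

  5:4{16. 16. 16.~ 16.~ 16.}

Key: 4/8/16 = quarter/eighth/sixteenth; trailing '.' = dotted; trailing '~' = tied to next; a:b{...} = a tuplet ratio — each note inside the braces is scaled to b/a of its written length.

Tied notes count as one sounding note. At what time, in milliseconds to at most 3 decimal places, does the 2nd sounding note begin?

1. 0.0ms @ 0 + 244.898ms (3/5)
2. 244.898ms @ 3/5 + 244.898ms (3/5)
3. 489.796ms @ 6/5 + 734.694ms (9/5)

note 2 onset = 3/5b = 244.898ms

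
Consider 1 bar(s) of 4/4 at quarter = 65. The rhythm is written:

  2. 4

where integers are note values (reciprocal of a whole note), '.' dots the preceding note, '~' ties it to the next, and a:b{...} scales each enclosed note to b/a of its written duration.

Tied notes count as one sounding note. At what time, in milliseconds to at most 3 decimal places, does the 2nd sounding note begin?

1. 0.0ms @ 0 + 2769.231ms (3)
2. 2769.231ms @ 3 + 923.077ms (1)

note 2 onset = 3b = 2769.231ms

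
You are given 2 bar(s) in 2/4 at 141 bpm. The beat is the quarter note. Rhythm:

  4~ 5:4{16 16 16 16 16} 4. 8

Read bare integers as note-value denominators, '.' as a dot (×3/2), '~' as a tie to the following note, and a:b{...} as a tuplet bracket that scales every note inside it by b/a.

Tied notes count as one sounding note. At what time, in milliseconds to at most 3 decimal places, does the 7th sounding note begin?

note 7 onset = 7/2b = 1489.362ms

1. 0.0ms @ 0 + 510.638ms (6/5)
2. 510.638ms @ 6/5 + 85.106ms (1/5)
3. 595.745ms @ 7/5 + 85.106ms (1/5)
4. 680.851ms @ 8/5 + 85.106ms (1/5)
5. 765.957ms @ 9/5 + 85.106ms (1/5)
6. 851.064ms @ 2 + 638.298ms (3/2)
7. 1489.362ms @ 7/2 + 212.766ms (1/2)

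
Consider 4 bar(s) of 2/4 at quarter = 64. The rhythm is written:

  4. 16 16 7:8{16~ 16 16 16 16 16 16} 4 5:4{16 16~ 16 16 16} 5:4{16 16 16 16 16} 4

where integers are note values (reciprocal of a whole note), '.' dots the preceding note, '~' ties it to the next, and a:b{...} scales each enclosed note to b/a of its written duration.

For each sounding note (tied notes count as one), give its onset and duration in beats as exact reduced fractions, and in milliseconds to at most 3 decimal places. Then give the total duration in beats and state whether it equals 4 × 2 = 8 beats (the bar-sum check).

1) 0.0ms=0b +1406.25ms=3/2b
2) 1406.25ms=3/2b +234.375ms=1/4b
3) 1640.625ms=7/4b +234.375ms=1/4b
4) 1875.0ms=2b +535.714ms=4/7b
5) 2410.714ms=18/7b +267.857ms=2/7b
6) 2678.571ms=20/7b +267.857ms=2/7b
7) 2946.429ms=22/7b +267.857ms=2/7b
8) 3214.286ms=24/7b +267.857ms=2/7b
9) 3482.143ms=26/7b +267.857ms=2/7b
10) 3750.0ms=4b +937.5ms=1b
11) 4687.5ms=5b +187.5ms=1/5b
12) 4875.0ms=26/5b +375.0ms=2/5b
13) 5250.0ms=28/5b +187.5ms=1/5b
14) 5437.5ms=29/5b +187.5ms=1/5b
15) 5625.0ms=6b +187.5ms=1/5b
16) 5812.5ms=31/5b +187.5ms=1/5b
17) 6000.0ms=32/5b +187.5ms=1/5b
18) 6187.5ms=33/5b +187.5ms=1/5b
19) 6375.0ms=34/5b +187.5ms=1/5b
20) 6562.5ms=7b +937.5ms=1b
Σ=8b of 8 (64bpm 2/4) — PASS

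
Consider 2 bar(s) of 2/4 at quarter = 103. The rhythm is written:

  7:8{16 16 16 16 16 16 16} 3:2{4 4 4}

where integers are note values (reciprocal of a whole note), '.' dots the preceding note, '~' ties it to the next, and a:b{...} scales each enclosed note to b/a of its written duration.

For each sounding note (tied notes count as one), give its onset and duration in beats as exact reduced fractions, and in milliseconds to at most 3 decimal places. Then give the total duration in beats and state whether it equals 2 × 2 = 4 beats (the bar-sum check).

1) 0.0ms=0b +166.436ms=2/7b
2) 166.436ms=2/7b +166.436ms=2/7b
3) 332.871ms=4/7b +166.436ms=2/7b
4) 499.307ms=6/7b +166.436ms=2/7b
5) 665.742ms=8/7b +166.436ms=2/7b
6) 832.178ms=10/7b +166.436ms=2/7b
7) 998.613ms=12/7b +166.436ms=2/7b
8) 1165.049ms=2b +388.35ms=2/3b
9) 1553.398ms=8/3b +388.35ms=2/3b
10) 1941.748ms=10/3b +388.35ms=2/3b
Σ=4b of 4 (103bpm 2/4) — PASS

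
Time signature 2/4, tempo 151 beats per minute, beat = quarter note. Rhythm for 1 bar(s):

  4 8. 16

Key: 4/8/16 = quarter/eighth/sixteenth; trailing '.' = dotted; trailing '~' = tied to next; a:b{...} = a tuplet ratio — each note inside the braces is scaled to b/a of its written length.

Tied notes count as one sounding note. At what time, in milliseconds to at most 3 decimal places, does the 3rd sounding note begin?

1. 0.0ms @ 0 + 397.351ms (1)
2. 397.351ms @ 1 + 298.013ms (3/4)
3. 695.364ms @ 7/4 + 99.338ms (1/4)

note 3 onset = 7/4b = 695.364ms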